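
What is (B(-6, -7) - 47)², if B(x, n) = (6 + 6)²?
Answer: 9409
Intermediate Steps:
B(x, n) = 144 (B(x, n) = 12² = 144)
(B(-6, -7) - 47)² = (144 - 47)² = 97² = 9409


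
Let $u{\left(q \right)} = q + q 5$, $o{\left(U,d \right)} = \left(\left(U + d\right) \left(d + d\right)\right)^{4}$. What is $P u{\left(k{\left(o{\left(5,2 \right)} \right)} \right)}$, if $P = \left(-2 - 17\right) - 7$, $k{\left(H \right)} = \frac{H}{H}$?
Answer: $-156$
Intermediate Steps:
$o{\left(U,d \right)} = 16 d^{4} \left(U + d\right)^{4}$ ($o{\left(U,d \right)} = \left(\left(U + d\right) 2 d\right)^{4} = \left(2 d \left(U + d\right)\right)^{4} = 16 d^{4} \left(U + d\right)^{4}$)
$k{\left(H \right)} = 1$
$u{\left(q \right)} = 6 q$ ($u{\left(q \right)} = q + 5 q = 6 q$)
$P = -26$ ($P = -19 - 7 = -26$)
$P u{\left(k{\left(o{\left(5,2 \right)} \right)} \right)} = - 26 \cdot 6 \cdot 1 = \left(-26\right) 6 = -156$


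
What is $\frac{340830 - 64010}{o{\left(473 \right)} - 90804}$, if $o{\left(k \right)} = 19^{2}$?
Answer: $- \frac{276820}{90443} \approx -3.0607$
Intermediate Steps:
$o{\left(k \right)} = 361$
$\frac{340830 - 64010}{o{\left(473 \right)} - 90804} = \frac{340830 - 64010}{361 - 90804} = \frac{276820}{-90443} = 276820 \left(- \frac{1}{90443}\right) = - \frac{276820}{90443}$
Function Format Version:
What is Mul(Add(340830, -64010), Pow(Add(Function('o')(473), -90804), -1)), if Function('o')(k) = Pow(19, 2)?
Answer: Rational(-276820, 90443) ≈ -3.0607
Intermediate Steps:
Function('o')(k) = 361
Mul(Add(340830, -64010), Pow(Add(Function('o')(473), -90804), -1)) = Mul(Add(340830, -64010), Pow(Add(361, -90804), -1)) = Mul(276820, Pow(-90443, -1)) = Mul(276820, Rational(-1, 90443)) = Rational(-276820, 90443)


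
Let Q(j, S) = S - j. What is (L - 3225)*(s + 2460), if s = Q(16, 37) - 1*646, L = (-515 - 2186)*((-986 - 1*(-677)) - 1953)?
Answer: 11205311895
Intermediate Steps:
L = 6109662 (L = -2701*((-986 + 677) - 1953) = -2701*(-309 - 1953) = -2701*(-2262) = 6109662)
s = -625 (s = (37 - 1*16) - 1*646 = (37 - 16) - 646 = 21 - 646 = -625)
(L - 3225)*(s + 2460) = (6109662 - 3225)*(-625 + 2460) = 6106437*1835 = 11205311895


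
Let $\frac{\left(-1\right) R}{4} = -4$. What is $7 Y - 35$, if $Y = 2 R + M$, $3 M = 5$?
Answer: $\frac{602}{3} \approx 200.67$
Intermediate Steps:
$R = 16$ ($R = \left(-4\right) \left(-4\right) = 16$)
$M = \frac{5}{3}$ ($M = \frac{1}{3} \cdot 5 = \frac{5}{3} \approx 1.6667$)
$Y = \frac{101}{3}$ ($Y = 2 \cdot 16 + \frac{5}{3} = 32 + \frac{5}{3} = \frac{101}{3} \approx 33.667$)
$7 Y - 35 = 7 \cdot \frac{101}{3} - 35 = \frac{707}{3} - 35 = \frac{602}{3}$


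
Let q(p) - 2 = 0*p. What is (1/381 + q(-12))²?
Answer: 582169/145161 ≈ 4.0105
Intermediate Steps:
q(p) = 2 (q(p) = 2 + 0*p = 2 + 0 = 2)
(1/381 + q(-12))² = (1/381 + 2)² = (763/381)² = 582169/145161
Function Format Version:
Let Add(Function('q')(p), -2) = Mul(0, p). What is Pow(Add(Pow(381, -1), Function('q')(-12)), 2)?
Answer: Rational(582169, 145161) ≈ 4.0105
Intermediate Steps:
Function('q')(p) = 2 (Function('q')(p) = Add(2, Mul(0, p)) = Add(2, 0) = 2)
Pow(Add(Pow(381, -1), Function('q')(-12)), 2) = Pow(Add(Pow(381, -1), 2), 2) = Pow(Add(Rational(1, 381), 2), 2) = Pow(Rational(763, 381), 2) = Rational(582169, 145161)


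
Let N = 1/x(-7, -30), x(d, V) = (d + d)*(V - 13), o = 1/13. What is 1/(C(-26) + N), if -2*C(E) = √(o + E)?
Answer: 3913/15266275 + 90601*I*√4381/15266275 ≈ 0.00025632 + 0.39281*I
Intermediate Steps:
o = 1/13 ≈ 0.076923
C(E) = -√(1/13 + E)/2
x(d, V) = 2*d*(-13 + V) (x(d, V) = (2*d)*(-13 + V) = 2*d*(-13 + V))
N = 1/602 (N = 1/(2*(-7)*(-13 - 30)) = 1/(2*(-7)*(-43)) = 1/602 ≈ 0.0016611)
1/(C(-26) + N) = 1/(-√(13 + 169*(-26))/26 + 1/602) = 1/(-√(13 - 4394)/26 + 1/602) = 1/(-I*√4381/26 + 1/602) = 1/(1/602 - I*√4381/26)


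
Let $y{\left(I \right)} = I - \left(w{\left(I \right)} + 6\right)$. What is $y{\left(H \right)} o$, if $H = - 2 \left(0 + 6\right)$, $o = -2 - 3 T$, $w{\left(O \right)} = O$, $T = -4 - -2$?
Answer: $-24$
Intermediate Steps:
$T = -2$ ($T = -4 + 2 = -2$)
$o = 4$ ($o = -2 - -6 = -2 + 6 = 4$)
$H = -12$ ($H = \left(-2\right) 6 = -12$)
$y{\left(I \right)} = -6$ ($y{\left(I \right)} = I - \left(I + 6\right) = I - \left(6 + I\right) = -6$)
$y{\left(H \right)} o = \left(-6\right) 4 = -24$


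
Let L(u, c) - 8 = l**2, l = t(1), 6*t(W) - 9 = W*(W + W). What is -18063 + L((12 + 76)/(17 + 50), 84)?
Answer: -649859/36 ≈ -18052.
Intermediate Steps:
t(W) = 3/2 + W**2/3 (t(W) = 3/2 + (W*(W + W))/6 = 3/2 + (W*(2*W))/6 = 3/2 + (2*W**2)/6 = 3/2 + W**2/3)
l = 11/6 (l = 3/2 + (1/3)*1**2 = 3/2 + (1/3)*1 = 3/2 + 1/3 = 11/6 ≈ 1.8333)
L(u, c) = 409/36 (L(u, c) = 8 + (11/6)**2 = 8 + 121/36 = 409/36)
-18063 + L((12 + 76)/(17 + 50), 84) = -18063 + 409/36 = -649859/36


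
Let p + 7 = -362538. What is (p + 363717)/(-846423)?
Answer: -1172/846423 ≈ -0.0013846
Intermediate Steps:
p = -362545 (p = -7 - 362538 = -362545)
(p + 363717)/(-846423) = (-362545 + 363717)/(-846423) = 1172*(-1/846423) = -1172/846423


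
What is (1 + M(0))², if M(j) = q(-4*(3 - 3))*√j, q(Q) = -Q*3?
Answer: 1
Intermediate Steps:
q(Q) = -3*Q
M(j) = 0 (M(j) = (-(-12)*(3 - 3))*√j = (-(-12)*0)*√j = (-3*0)*√j = 0*√j = 0)
(1 + M(0))² = (1 + 0)² = 1² = 1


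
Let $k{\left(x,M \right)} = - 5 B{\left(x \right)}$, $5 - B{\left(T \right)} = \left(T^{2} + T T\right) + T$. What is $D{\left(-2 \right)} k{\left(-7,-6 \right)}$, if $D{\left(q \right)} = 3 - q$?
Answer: $2150$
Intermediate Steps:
$B{\left(T \right)} = 5 - T - 2 T^{2}$ ($B{\left(T \right)} = 5 - \left(\left(T^{2} + T T\right) + T\right) = 5 - \left(\left(T^{2} + T^{2}\right) + T\right) = 5 - \left(2 T^{2} + T\right) = 5 - \left(T + 2 T^{2}\right) = 5 - T - 2 T^{2}$)
$k{\left(x,M \right)} = -25 + 5 x + 10 x^{2}$ ($k{\left(x,M \right)} = - 5 \left(5 - x - 2 x^{2}\right) = -25 + 5 x + 10 x^{2}$)
$D{\left(-2 \right)} k{\left(-7,-6 \right)} = \left(3 - -2\right) \left(-25 + 5 \left(-7\right) + 10 \left(-7\right)^{2}\right) = \left(3 + 2\right) \left(-25 - 35 + 10 \cdot 49\right) = 5 \left(-25 - 35 + 490\right) = 5 \cdot 430 = 2150$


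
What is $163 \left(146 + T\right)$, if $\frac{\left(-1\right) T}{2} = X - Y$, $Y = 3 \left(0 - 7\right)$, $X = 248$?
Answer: $-63896$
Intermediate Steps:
$Y = -21$ ($Y = 3 \left(-7\right) = -21$)
$T = -538$ ($T = - 2 \left(248 - -21\right) = - 2 \left(248 + 21\right) = \left(-2\right) 269 = -538$)
$163 \left(146 + T\right) = 163 \left(146 - 538\right) = 163 \left(-392\right) = -63896$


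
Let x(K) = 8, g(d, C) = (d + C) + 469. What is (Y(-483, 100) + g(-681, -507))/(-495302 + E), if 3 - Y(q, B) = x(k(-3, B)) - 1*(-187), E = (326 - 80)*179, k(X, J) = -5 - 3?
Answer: 911/451268 ≈ 0.0020188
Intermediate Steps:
k(X, J) = -8
g(d, C) = 469 + C + d (g(d, C) = (C + d) + 469 = 469 + C + d)
E = 44034 (E = 246*179 = 44034)
Y(q, B) = -192 (Y(q, B) = 3 - (8 - 1*(-187)) = 3 - (8 + 187) = 3 - 1*195 = 3 - 195 = -192)
(Y(-483, 100) + g(-681, -507))/(-495302 + E) = (-192 + (469 - 507 - 681))/(-495302 + 44034) = (-192 - 719)/(-451268) = -911*(-1/451268) = 911/451268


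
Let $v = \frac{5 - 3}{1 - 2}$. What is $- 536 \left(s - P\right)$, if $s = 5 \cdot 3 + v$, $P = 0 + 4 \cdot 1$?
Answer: $-4824$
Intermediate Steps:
$v = -2$ ($v = \frac{2}{-1} = 2 \left(-1\right) = -2$)
$P = 4$ ($P = 0 + 4 = 4$)
$s = 13$ ($s = 5 \cdot 3 - 2 = 15 - 2 = 13$)
$- 536 \left(s - P\right) = - 536 \left(13 - 4\right) = \left(-536\right) 9 = -4824$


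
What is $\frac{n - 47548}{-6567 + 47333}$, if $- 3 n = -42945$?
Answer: $- \frac{33233}{40766} \approx -0.81521$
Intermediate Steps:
$n = 14315$ ($n = \left(- \frac{1}{3}\right) \left(-42945\right) = 14315$)
$\frac{n - 47548}{-6567 + 47333} = \frac{14315 - 47548}{-6567 + 47333} = - \frac{33233}{40766}$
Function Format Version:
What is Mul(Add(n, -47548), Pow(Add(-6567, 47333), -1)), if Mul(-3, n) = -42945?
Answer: Rational(-33233, 40766) ≈ -0.81521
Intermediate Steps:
n = 14315 (n = Mul(Rational(-1, 3), -42945) = 14315)
Mul(Add(n, -47548), Pow(Add(-6567, 47333), -1)) = Mul(Add(14315, -47548), Pow(Add(-6567, 47333), -1)) = Mul(-33233, Pow(40766, -1)) = Mul(-33233, Rational(1, 40766)) = Rational(-33233, 40766)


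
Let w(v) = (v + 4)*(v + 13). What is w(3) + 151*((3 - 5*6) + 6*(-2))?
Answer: -5777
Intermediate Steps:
w(v) = (4 + v)*(13 + v)
w(3) + 151*((3 - 5*6) + 6*(-2)) = (52 + 3**2 + 17*3) + 151*((3 - 5*6) + 6*(-2)) = (52 + 9 + 51) + 151*((3 - 30) - 12) = 112 + 151*(-27 - 12) = 112 + 151*(-39) = 112 - 5889 = -5777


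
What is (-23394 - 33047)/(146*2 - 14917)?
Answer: 56441/14625 ≈ 3.8592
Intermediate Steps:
(-23394 - 33047)/(146*2 - 14917) = -56441/(292 - 14917) = -56441/(-14625) = -56441*(-1/14625) = 56441/14625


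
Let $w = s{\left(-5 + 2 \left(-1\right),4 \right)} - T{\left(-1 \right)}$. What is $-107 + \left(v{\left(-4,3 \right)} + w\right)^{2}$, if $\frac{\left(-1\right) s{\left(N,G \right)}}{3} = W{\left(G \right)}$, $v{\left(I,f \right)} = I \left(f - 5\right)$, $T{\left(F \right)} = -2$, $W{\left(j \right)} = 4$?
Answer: $-103$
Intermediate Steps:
$v{\left(I,f \right)} = I \left(-5 + f\right)$
$s{\left(N,G \right)} = -12$ ($s{\left(N,G \right)} = \left(-3\right) 4 = -12$)
$w = -10$ ($w = -12 - -2 = -12 + 2 = -10$)
$-107 + \left(v{\left(-4,3 \right)} + w\right)^{2} = -107 + \left(- 4 \left(-5 + 3\right) - 10\right)^{2} = -107 + \left(\left(-4\right) \left(-2\right) - 10\right)^{2} = -107 + \left(8 - 10\right)^{2} = -107 + \left(-2\right)^{2} = -107 + 4 = -103$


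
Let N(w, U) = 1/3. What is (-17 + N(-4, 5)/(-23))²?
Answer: 1378276/4761 ≈ 289.49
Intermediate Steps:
N(w, U) = ⅓
(-17 + N(-4, 5)/(-23))² = (-17 + (⅓)/(-23))² = (-17 + (⅓)*(-1/23))² = (-17 - 1/69)² = (-1174/69)² = 1378276/4761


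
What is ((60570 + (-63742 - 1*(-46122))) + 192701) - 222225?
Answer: 13426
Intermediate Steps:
((60570 + (-63742 - 1*(-46122))) + 192701) - 222225 = ((60570 + (-63742 + 46122)) + 192701) - 222225 = ((60570 - 17620) + 192701) - 222225 = (42950 + 192701) - 222225 = 235651 - 222225 = 13426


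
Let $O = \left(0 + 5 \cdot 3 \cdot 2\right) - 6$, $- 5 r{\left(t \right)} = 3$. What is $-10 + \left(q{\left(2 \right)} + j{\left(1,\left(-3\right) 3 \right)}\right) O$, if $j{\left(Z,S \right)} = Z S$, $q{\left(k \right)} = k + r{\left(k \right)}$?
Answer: $- \frac{962}{5} \approx -192.4$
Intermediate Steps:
$r{\left(t \right)} = - \frac{3}{5}$ ($r{\left(t \right)} = \left(- \frac{1}{5}\right) 3 = - \frac{3}{5}$)
$O = 24$ ($O = \left(0 + 15 \cdot 2\right) - 6 = \left(0 + 30\right) - 6 = 30 - 6 = 24$)
$q{\left(k \right)} = - \frac{3}{5} + k$ ($q{\left(k \right)} = k - \frac{3}{5} = - \frac{3}{5} + k$)
$j{\left(Z,S \right)} = S Z$
$-10 + \left(q{\left(2 \right)} + j{\left(1,\left(-3\right) 3 \right)}\right) O = -10 + \left(\left(- \frac{3}{5} + 2\right) + \left(-3\right) 3 \cdot 1\right) 24 = -10 + \left(\frac{7}{5} - 9\right) 24 = -10 - \frac{912}{5} = - \frac{962}{5}$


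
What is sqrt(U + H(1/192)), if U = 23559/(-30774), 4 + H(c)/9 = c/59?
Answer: I*sqrt(215467148329631)/2420888 ≈ 6.0634*I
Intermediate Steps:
H(c) = -36 + 9*c/59 (H(c) = -36 + 9*(c/59) = -36 + 9*c/59)
U = -7853/10258 (U = 23559*(-1/30774) = -7853/10258 ≈ -0.76555)
sqrt(U + H(1/192)) = sqrt(-7853/10258 + (-36 + (9/59)/192)) = sqrt(-7853/10258 + (-36 + (9/59)*(1/192))) = sqrt(-7853/10258 + (-36 + 3/3776)) = sqrt(-7853/10258 - 135933/3776) = sqrt(-712026821/19367104) = I*sqrt(215467148329631)/2420888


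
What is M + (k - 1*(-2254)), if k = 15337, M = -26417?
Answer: -8826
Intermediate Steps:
M + (k - 1*(-2254)) = -26417 + (15337 - 1*(-2254)) = -26417 + (15337 + 2254) = -26417 + 17591 = -8826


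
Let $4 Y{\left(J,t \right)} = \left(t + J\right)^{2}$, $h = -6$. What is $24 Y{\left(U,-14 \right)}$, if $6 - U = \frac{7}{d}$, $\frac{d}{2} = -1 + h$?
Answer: $\frac{675}{2} \approx 337.5$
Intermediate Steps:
$d = -14$ ($d = 2 \left(-1 - 6\right) = 2 \left(-7\right) = -14$)
$U = \frac{13}{2}$ ($U = 6 - \frac{7}{-14} = 6 - 7 \left(- \frac{1}{14}\right) = 6 - - \frac{1}{2} = 6 + \frac{1}{2} = \frac{13}{2} \approx 6.5$)
$Y{\left(J,t \right)} = \frac{\left(J + t\right)^{2}}{4}$ ($Y{\left(J,t \right)} = \frac{\left(t + J\right)^{2}}{4} = \frac{\left(J + t\right)^{2}}{4}$)
$24 Y{\left(U,-14 \right)} = 24 \frac{\left(\frac{13}{2} - 14\right)^{2}}{4} = 24 \frac{\left(- \frac{15}{2}\right)^{2}}{4} = 24 \cdot \frac{1}{4} \cdot \frac{225}{4} = 24 \cdot \frac{225}{16} = \frac{675}{2}$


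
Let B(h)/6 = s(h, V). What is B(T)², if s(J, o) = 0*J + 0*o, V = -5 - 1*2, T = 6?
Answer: 0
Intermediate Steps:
V = -7 (V = -5 - 2 = -7)
s(J, o) = 0 (s(J, o) = 0 + 0 = 0)
B(h) = 0 (B(h) = 6*0 = 0)
B(T)² = 0² = 0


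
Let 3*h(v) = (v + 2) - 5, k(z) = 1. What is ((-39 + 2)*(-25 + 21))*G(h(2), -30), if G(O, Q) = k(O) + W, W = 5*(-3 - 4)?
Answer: -5032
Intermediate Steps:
W = -35 (W = 5*(-7) = -35)
h(v) = -1 + v/3 (h(v) = ((v + 2) - 5)/3 = ((2 + v) - 5)/3 = (-3 + v)/3 = -1 + v/3)
G(O, Q) = -34 (G(O, Q) = 1 - 35 = -34)
((-39 + 2)*(-25 + 21))*G(h(2), -30) = ((-39 + 2)*(-25 + 21))*(-34) = -37*(-4)*(-34) = 148*(-34) = -5032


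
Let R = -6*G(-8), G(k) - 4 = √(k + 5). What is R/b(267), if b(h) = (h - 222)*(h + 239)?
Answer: -4/3795 - I*√3/3795 ≈ -0.001054 - 0.0004564*I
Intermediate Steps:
G(k) = 4 + √(5 + k) (G(k) = 4 + √(k + 5) = 4 + √(5 + k))
b(h) = (-222 + h)*(239 + h)
R = -24 - 6*I*√3 (R = -6*(4 + √(5 - 8)) = -6*(4 + √(-3)) = -6*(4 + I*√3) = -24 - 6*I*√3 ≈ -24.0 - 10.392*I)
R/b(267) = (-24 - 6*I*√3)/(-53058 + 267² + 17*267) = (-24 - 6*I*√3)/(-53058 + 71289 + 4539) = (-24 - 6*I*√3)/22770 = (-24 - 6*I*√3)*(1/22770) = -4/3795 - I*√3/3795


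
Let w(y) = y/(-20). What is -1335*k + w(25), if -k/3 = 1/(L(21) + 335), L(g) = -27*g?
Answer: -4295/232 ≈ -18.513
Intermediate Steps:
w(y) = -y/20 (w(y) = y*(-1/20) = -y/20)
k = 3/232 (k = -3/(-27*21 + 335) = -3/(-567 + 335) = -3/(-232) = -3*(-1/232) = 3/232 ≈ 0.012931)
-1335*k + w(25) = -1335*3/232 - 1/20*25 = -4005/232 - 5/4 = -4295/232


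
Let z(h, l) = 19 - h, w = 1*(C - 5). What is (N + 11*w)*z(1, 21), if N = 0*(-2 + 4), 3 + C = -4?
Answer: -2376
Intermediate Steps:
C = -7 (C = -3 - 4 = -7)
w = -12 (w = 1*(-7 - 5) = 1*(-12) = -12)
N = 0 (N = 0*2 = 0)
(N + 11*w)*z(1, 21) = (0 + 11*(-12))*(19 - 1*1) = (0 - 132)*(19 - 1) = -132*18 = -2376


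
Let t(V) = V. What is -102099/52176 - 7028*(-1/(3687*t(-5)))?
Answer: -749629331/320621520 ≈ -2.3381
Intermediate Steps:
-102099/52176 - 7028*(-1/(3687*t(-5))) = -102099/52176 - 7028/((-5*(-3687))) = -102099*1/52176 - 7028/18435 = -34033/17392 - 7028*1/18435 = -34033/17392 - 7028/18435 = -749629331/320621520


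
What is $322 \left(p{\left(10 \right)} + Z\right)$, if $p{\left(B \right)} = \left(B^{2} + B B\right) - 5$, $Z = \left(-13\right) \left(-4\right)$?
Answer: $79534$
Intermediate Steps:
$Z = 52$
$p{\left(B \right)} = -5 + 2 B^{2}$ ($p{\left(B \right)} = \left(B^{2} + B^{2}\right) - 5 = 2 B^{2} - 5 = -5 + 2 B^{2}$)
$322 \left(p{\left(10 \right)} + Z\right) = 322 \left(\left(-5 + 2 \cdot 10^{2}\right) + 52\right) = 322 \left(\left(-5 + 2 \cdot 100\right) + 52\right) = 322 \left(\left(-5 + 200\right) + 52\right) = 322 \left(195 + 52\right) = 322 \cdot 247 = 79534$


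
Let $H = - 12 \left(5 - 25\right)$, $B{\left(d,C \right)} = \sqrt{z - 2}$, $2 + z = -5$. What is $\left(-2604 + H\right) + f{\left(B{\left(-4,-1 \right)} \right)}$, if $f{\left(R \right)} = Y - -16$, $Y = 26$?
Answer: $-2322$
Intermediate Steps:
$z = -7$ ($z = -2 - 5 = -7$)
$B{\left(d,C \right)} = 3 i$ ($B{\left(d,C \right)} = \sqrt{-7 - 2} = \sqrt{-9} = 3 i$)
$H = 240$ ($H = \left(-12\right) \left(-20\right) = 240$)
$f{\left(R \right)} = 42$ ($f{\left(R \right)} = 26 - -16 = 26 + 16 = 42$)
$\left(-2604 + H\right) + f{\left(B{\left(-4,-1 \right)} \right)} = \left(-2604 + 240\right) + 42 = -2364 + 42 = -2322$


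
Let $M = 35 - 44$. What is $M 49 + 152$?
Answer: $-289$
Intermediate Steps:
$M = -9$
$M 49 + 152 = \left(-9\right) 49 + 152 = -441 + 152 = -289$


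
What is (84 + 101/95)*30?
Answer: 48486/19 ≈ 2551.9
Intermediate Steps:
(84 + 101/95)*30 = (8081/95)*30 = 48486/19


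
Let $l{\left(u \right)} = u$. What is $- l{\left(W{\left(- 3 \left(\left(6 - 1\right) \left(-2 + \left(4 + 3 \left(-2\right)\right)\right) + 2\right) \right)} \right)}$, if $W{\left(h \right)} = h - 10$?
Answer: $-44$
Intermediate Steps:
$W{\left(h \right)} = -10 + h$ ($W{\left(h \right)} = h - 10 = -10 + h$)
$- l{\left(W{\left(- 3 \left(\left(6 - 1\right) \left(-2 + \left(4 + 3 \left(-2\right)\right)\right) + 2\right) \right)} \right)} = - (-10 - 3 \left(\left(6 - 1\right) \left(-2 + \left(4 + 3 \left(-2\right)\right)\right) + 2\right)) = - (-10 - 3 \left(5 \left(-2 + \left(4 - 6\right)\right) + 2\right)) = - (-10 - 3 \left(5 \left(-2 - 2\right) + 2\right)) = - (-10 - 3 \left(5 \left(-4\right) + 2\right)) = - (-10 - 3 \left(-20 + 2\right)) = - (-10 - -54) = - (-10 + 54) = \left(-1\right) 44 = -44$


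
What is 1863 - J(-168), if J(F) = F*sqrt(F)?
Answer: 1863 + 336*I*sqrt(42) ≈ 1863.0 + 2177.5*I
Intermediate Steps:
J(F) = F**(3/2)
1863 - J(-168) = 1863 - (-168)**(3/2) = 1863 - (-336)*I*sqrt(42) = 1863 + 336*I*sqrt(42)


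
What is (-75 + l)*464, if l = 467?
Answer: 181888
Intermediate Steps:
(-75 + l)*464 = (-75 + 467)*464 = 392*464 = 181888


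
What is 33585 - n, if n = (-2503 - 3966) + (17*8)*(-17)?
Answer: 42366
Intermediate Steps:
n = -8781 (n = -6469 + 136*(-17) = -6469 - 2312 = -8781)
33585 - n = 33585 - 1*(-8781) = 33585 + 8781 = 42366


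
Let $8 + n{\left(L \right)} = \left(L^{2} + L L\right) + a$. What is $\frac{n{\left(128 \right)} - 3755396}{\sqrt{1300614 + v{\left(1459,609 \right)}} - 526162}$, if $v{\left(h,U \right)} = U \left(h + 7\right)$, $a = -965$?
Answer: $\frac{139944096383}{19774589774} + \frac{12766632 \sqrt{238}}{9887294887} \approx 7.0969$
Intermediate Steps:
$n{\left(L \right)} = -973 + 2 L^{2}$ ($n{\left(L \right)} = -8 - \left(965 - L^{2} - L L\right) = -8 + \left(\left(L^{2} + L^{2}\right) - 965\right) = -8 + \left(2 L^{2} - 965\right) = -8 + \left(-965 + 2 L^{2}\right) = -973 + 2 L^{2}$)
$v{\left(h,U \right)} = U \left(7 + h\right)$
$\frac{n{\left(128 \right)} - 3755396}{\sqrt{1300614 + v{\left(1459,609 \right)}} - 526162} = \frac{\left(-973 + 2 \cdot 128^{2}\right) - 3755396}{\sqrt{1300614 + 609 \left(7 + 1459\right)} - 526162} = \frac{\left(-973 + 2 \cdot 16384\right) - 3755396}{\sqrt{1300614 + 609 \cdot 1466} - 526162} = \frac{\left(-973 + 32768\right) - 3755396}{\sqrt{1300614 + 892794} - 526162} = \frac{31795 - 3755396}{\sqrt{2193408} - 526162} = - \frac{3723601}{96 \sqrt{238} - 526162} = - \frac{3723601}{-526162 + 96 \sqrt{238}}$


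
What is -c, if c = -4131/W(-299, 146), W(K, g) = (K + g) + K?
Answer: -4131/452 ≈ -9.1394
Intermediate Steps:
W(K, g) = g + 2*K
c = 4131/452 (c = -4131/(146 + 2*(-299)) = -4131/(146 - 598) = -4131/(-452) = -4131*(-1/452) = 4131/452 ≈ 9.1394)
-c = -1*4131/452 = -4131/452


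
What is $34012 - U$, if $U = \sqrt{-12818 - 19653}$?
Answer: $34012 - i \sqrt{32471} \approx 34012.0 - 180.2 i$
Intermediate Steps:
$U = i \sqrt{32471}$ ($U = \sqrt{-32471} = i \sqrt{32471} \approx 180.2 i$)
$34012 - U = 34012 - i \sqrt{32471}$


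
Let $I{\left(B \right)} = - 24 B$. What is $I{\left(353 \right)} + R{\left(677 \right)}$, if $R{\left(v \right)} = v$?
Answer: $-7795$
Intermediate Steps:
$I{\left(353 \right)} + R{\left(677 \right)} = \left(-24\right) 353 + 677 = -8472 + 677 = -7795$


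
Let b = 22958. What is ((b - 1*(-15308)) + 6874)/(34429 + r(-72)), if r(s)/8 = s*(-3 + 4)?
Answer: 45140/33853 ≈ 1.3334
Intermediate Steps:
r(s) = 8*s (r(s) = 8*(s*(-3 + 4)) = 8*(s*1) = 8*s)
((b - 1*(-15308)) + 6874)/(34429 + r(-72)) = ((22958 - 1*(-15308)) + 6874)/(34429 + 8*(-72)) = ((22958 + 15308) + 6874)/(34429 - 576) = (38266 + 6874)/33853 = 45140*(1/33853) = 45140/33853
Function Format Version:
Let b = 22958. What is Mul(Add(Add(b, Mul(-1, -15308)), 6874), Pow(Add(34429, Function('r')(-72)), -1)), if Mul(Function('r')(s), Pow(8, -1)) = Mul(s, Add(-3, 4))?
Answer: Rational(45140, 33853) ≈ 1.3334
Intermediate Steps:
Function('r')(s) = Mul(8, s) (Function('r')(s) = Mul(8, Mul(s, Add(-3, 4))) = Mul(8, Mul(s, 1)) = Mul(8, s))
Mul(Add(Add(b, Mul(-1, -15308)), 6874), Pow(Add(34429, Function('r')(-72)), -1)) = Mul(Add(Add(22958, Mul(-1, -15308)), 6874), Pow(Add(34429, Mul(8, -72)), -1)) = Mul(Add(Add(22958, 15308), 6874), Pow(Add(34429, -576), -1)) = Mul(Add(38266, 6874), Pow(33853, -1)) = Mul(45140, Rational(1, 33853)) = Rational(45140, 33853)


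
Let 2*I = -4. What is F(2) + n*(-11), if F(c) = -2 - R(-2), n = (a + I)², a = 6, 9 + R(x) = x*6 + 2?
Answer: -159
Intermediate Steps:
R(x) = -7 + 6*x (R(x) = -9 + (x*6 + 2) = -9 + (6*x + 2) = -9 + (2 + 6*x) = -7 + 6*x)
I = -2 (I = (½)*(-4) = -2)
n = 16 (n = (6 - 2)² = 4² = 16)
F(c) = 17 (F(c) = -2 - (-7 + 6*(-2)) = -2 - (-7 - 12) = -2 - 1*(-19) = -2 + 19 = 17)
F(2) + n*(-11) = 17 + 16*(-11) = 17 - 176 = -159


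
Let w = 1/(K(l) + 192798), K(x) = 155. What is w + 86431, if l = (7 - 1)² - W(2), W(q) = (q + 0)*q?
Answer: 16677120744/192953 ≈ 86431.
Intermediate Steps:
W(q) = q² (W(q) = q*q = q²)
l = 32 (l = (7 - 1)² - 1*2² = 6² - 1*4 = 36 - 4 = 32)
w = 1/192953 (w = 1/(155 + 192798) = 1/192953 ≈ 5.1826e-6)
w + 86431 = 1/192953 + 86431 = 16677120744/192953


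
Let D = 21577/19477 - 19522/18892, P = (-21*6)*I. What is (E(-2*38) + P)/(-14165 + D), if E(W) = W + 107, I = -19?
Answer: -89230174870/521211868817 ≈ -0.17120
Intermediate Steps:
P = 2394 (P = -21*6*(-19) = -126*(-19) = 2394)
E(W) = 107 + W
D = 13701345/183979742 (D = 21577*(1/19477) - 19522*1/18892 = 21577/19477 - 9761/9446 = 13701345/183979742 ≈ 0.074472)
(E(-2*38) + P)/(-14165 + D) = ((107 - 2*38) + 2394)/(-14165 + 13701345/183979742) = ((107 - 76) + 2394)/(-2606059344085/183979742) = (31 + 2394)*(-183979742/2606059344085) = 2425*(-183979742/2606059344085) = -89230174870/521211868817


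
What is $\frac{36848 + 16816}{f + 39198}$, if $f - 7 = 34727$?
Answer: $\frac{4472}{6161} \approx 0.72586$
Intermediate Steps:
$f = 34734$ ($f = 7 + 34727 = 34734$)
$\frac{36848 + 16816}{f + 39198} = \frac{36848 + 16816}{34734 + 39198} = \frac{53664}{73932} = 53664 \cdot \frac{1}{73932} = \frac{4472}{6161}$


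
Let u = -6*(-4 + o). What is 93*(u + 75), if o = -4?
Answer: 11439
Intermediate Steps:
u = 48 (u = -6*(-4 - 4) = -6*(-8) = 48)
93*(u + 75) = 93*(48 + 75) = 93*123 = 11439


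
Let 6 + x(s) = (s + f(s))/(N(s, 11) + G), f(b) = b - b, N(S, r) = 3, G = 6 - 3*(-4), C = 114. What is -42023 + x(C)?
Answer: -294165/7 ≈ -42024.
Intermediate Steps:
G = 18 (G = 6 + 12 = 18)
f(b) = 0
x(s) = -6 + s/21 (x(s) = -6 + (s + 0)/(3 + 18) = -6 + s/21)
-42023 + x(C) = -42023 + (-6 + (1/21)*114) = -42023 + (-6 + 38/7) = -42023 - 4/7 = -294165/7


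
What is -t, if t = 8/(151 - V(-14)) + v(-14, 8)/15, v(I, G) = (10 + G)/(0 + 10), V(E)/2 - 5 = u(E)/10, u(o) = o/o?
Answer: -389/2200 ≈ -0.17682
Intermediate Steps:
u(o) = 1
V(E) = 51/5 (V(E) = 10 + 2*(1/10) = 10 + 2*(1*(⅒)) = 10 + 2*(⅒) = 10 + ⅕ = 51/5)
v(I, G) = 1 + G/10 (v(I, G) = (10 + G)/10 = (10 + G)*(⅒) = 1 + G/10)
t = 389/2200 (t = 8/(151 - 1*51/5) + (1 + (⅒)*8)/15 = 8/(151 - 51/5) + (1 + ⅘)*(1/15) = 8/(704/5) + (9/5)*(1/15) = 8*(5/704) + 3/25 = 5/88 + 3/25 = 389/2200 ≈ 0.17682)
-t = -1*389/2200 = -389/2200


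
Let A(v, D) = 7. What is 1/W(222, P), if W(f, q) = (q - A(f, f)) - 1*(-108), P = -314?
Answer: -1/213 ≈ -0.0046948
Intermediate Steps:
W(f, q) = 101 + q (W(f, q) = (q - 1*7) - 1*(-108) = (q - 7) + 108 = (-7 + q) + 108 = 101 + q)
1/W(222, P) = 1/(101 - 314) = 1/(-213) = -1/213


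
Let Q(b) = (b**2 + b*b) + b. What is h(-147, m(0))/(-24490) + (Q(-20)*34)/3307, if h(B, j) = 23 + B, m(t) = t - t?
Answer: 10482014/1306265 ≈ 8.0244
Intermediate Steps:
m(t) = 0
Q(b) = b + 2*b**2 (Q(b) = (b**2 + b**2) + b = 2*b**2 + b = b + 2*b**2)
h(-147, m(0))/(-24490) + (Q(-20)*34)/3307 = (23 - 147)/(-24490) + (-20*(1 + 2*(-20))*34)/3307 = -124*(-1/24490) + (-20*(1 - 40)*34)*(1/3307) = 2/395 + (-20*(-39)*34)*(1/3307) = 2/395 + (780*34)*(1/3307) = 2/395 + 26520*(1/3307) = 2/395 + 26520/3307 = 10482014/1306265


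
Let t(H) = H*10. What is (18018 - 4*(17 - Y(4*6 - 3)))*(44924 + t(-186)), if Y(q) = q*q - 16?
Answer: 846207600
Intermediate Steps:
t(H) = 10*H
Y(q) = -16 + q² (Y(q) = q² - 16 = -16 + q²)
(18018 - 4*(17 - Y(4*6 - 3)))*(44924 + t(-186)) = (18018 - 4*(17 - (-16 + (4*6 - 3)²)))*(44924 + 10*(-186)) = (18018 - 4*(17 - (-16 + (24 - 3)²)))*(44924 - 1860) = (18018 - 4*(17 - (-16 + 21²)))*43064 = (18018 - 4*(17 - (-16 + 441)))*43064 = (18018 - 4*(17 - 1*425))*43064 = (18018 - 4*(17 - 425))*43064 = (18018 - 4*(-408))*43064 = (18018 + 1632)*43064 = 19650*43064 = 846207600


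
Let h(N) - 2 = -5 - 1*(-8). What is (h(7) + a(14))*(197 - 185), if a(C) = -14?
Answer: -108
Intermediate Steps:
h(N) = 5 (h(N) = 2 + (-5 - 1*(-8)) = 2 + (-5 + 8) = 2 + 3 = 5)
(h(7) + a(14))*(197 - 185) = (5 - 14)*(197 - 185) = -9*12 = -108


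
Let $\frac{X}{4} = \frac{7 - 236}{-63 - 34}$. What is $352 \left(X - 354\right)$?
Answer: $- \frac{11764544}{97} \approx -1.2128 \cdot 10^{5}$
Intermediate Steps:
$X = \frac{916}{97}$ ($X = 4 \frac{7 - 236}{-63 - 34} = 4 \left(- \frac{229}{-97}\right) = 4 \left(\left(-229\right) \left(- \frac{1}{97}\right)\right) = 4 \cdot \frac{229}{97} = \frac{916}{97} \approx 9.4433$)
$352 \left(X - 354\right) = 352 \left(\frac{916}{97} - 354\right) = 352 \left(- \frac{33422}{97}\right) = - \frac{11764544}{97}$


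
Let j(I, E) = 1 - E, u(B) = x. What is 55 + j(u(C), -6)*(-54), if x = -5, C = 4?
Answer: -323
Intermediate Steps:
u(B) = -5
55 + j(u(C), -6)*(-54) = 55 + (1 - 1*(-6))*(-54) = 55 + (1 + 6)*(-54) = 55 + 7*(-54) = 55 - 378 = -323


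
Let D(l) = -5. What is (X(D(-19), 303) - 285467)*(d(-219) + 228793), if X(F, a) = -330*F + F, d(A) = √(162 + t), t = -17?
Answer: -64936486846 - 283822*√145 ≈ -6.4940e+10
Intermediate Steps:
d(A) = √145 (d(A) = √(162 - 17) = √145)
X(F, a) = -329*F
(X(D(-19), 303) - 285467)*(d(-219) + 228793) = (-329*(-5) - 285467)*(√145 + 228793) = (1645 - 285467)*(228793 + √145) = -283822*(228793 + √145) = -64936486846 - 283822*√145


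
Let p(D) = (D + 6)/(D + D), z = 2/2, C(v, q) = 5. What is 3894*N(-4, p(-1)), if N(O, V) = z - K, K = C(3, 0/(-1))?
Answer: -15576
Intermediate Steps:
K = 5
z = 1 (z = 2*(½) = 1)
p(D) = (6 + D)/(2*D) (p(D) = (6 + D)/((2*D)) = (6 + D)*(1/(2*D)) = (6 + D)/(2*D))
N(O, V) = -4 (N(O, V) = 1 - 1*5 = 1 - 5 = -4)
3894*N(-4, p(-1)) = 3894*(-4) = -15576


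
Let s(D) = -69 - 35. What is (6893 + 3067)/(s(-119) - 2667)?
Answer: -9960/2771 ≈ -3.5944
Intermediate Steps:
s(D) = -104
(6893 + 3067)/(s(-119) - 2667) = (6893 + 3067)/(-104 - 2667) = 9960/(-2771) = 9960*(-1/2771) = -9960/2771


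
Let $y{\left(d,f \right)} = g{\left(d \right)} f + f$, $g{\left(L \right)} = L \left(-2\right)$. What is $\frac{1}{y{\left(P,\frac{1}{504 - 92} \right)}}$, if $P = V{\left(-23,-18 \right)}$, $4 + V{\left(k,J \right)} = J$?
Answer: $\frac{412}{45} \approx 9.1555$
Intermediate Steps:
$g{\left(L \right)} = - 2 L$
$V{\left(k,J \right)} = -4 + J$
$P = -22$ ($P = -4 - 18 = -22$)
$y{\left(d,f \right)} = f - 2 d f$ ($y{\left(d,f \right)} = - 2 d f + f = f - 2 d f$)
$\frac{1}{y{\left(P,\frac{1}{504 - 92} \right)}} = \frac{1}{\frac{1}{504 - 92} \left(1 - -44\right)} = \frac{1}{\frac{1}{412} \left(1 + 44\right)} = \frac{1}{\frac{1}{412} \cdot 45} = \frac{1}{\frac{45}{412}} = \frac{412}{45}$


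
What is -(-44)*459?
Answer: 20196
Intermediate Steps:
-(-44)*459 = -44*(-459) = 20196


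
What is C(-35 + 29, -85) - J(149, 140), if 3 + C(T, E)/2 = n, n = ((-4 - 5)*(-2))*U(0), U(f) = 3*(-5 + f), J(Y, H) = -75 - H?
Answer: -331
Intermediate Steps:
U(f) = -15 + 3*f
n = -270 (n = ((-4 - 5)*(-2))*(-15 + 3*0) = (-9*(-2))*(-15 + 0) = 18*(-15) = -270)
C(T, E) = -546 (C(T, E) = -6 + 2*(-270) = -6 - 540 = -546)
C(-35 + 29, -85) - J(149, 140) = -546 - (-75 - 1*140) = -546 - (-75 - 140) = -546 - 1*(-215) = -546 + 215 = -331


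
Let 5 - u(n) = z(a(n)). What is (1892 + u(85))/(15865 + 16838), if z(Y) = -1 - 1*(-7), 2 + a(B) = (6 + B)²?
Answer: 1891/32703 ≈ 0.057823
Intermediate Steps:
a(B) = -2 + (6 + B)²
z(Y) = 6 (z(Y) = -1 + 7 = 6)
u(n) = -1 (u(n) = 5 - 1*6 = 5 - 6 = -1)
(1892 + u(85))/(15865 + 16838) = (1892 - 1)/(15865 + 16838) = 1891/32703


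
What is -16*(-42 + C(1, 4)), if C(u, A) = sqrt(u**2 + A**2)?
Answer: 672 - 16*sqrt(17) ≈ 606.03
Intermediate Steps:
C(u, A) = sqrt(A**2 + u**2)
-16*(-42 + C(1, 4)) = -16*(-42 + sqrt(4**2 + 1**2)) = -16*(-42 + sqrt(16 + 1)) = -16*(-42 + sqrt(17)) = 672 - 16*sqrt(17)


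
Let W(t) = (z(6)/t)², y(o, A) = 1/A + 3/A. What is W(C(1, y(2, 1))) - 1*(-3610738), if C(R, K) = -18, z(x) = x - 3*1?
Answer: 129986569/36 ≈ 3.6107e+6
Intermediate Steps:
y(o, A) = 4/A (y(o, A) = 1/A + 3/A = 4/A)
z(x) = -3 + x (z(x) = x - 3 = -3 + x)
W(t) = 9/t² (W(t) = ((-3 + 6)/t)² = (3/t)² = 9/t²)
W(C(1, y(2, 1))) - 1*(-3610738) = 9/(-18)² - 1*(-3610738) = 9*(1/324) + 3610738 = 1/36 + 3610738 = 129986569/36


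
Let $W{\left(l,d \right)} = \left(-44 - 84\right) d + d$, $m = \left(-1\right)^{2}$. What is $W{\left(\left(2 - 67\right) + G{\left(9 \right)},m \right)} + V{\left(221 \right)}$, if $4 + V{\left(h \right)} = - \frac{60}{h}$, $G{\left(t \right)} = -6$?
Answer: $- \frac{29011}{221} \approx -131.27$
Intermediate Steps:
$m = 1$
$W{\left(l,d \right)} = - 127 d$ ($W{\left(l,d \right)} = - 128 d + d = - 127 d$)
$V{\left(h \right)} = -4 - \frac{60}{h}$
$W{\left(\left(2 - 67\right) + G{\left(9 \right)},m \right)} + V{\left(221 \right)} = \left(-127\right) 1 - \left(4 + \frac{60}{221}\right) = -127 - \frac{944}{221} = - \frac{29011}{221}$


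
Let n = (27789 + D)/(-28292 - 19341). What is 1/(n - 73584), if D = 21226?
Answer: -47633/3505075687 ≈ -1.3590e-5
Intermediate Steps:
n = -49015/47633 (n = (27789 + 21226)/(-28292 - 19341) = 49015/(-47633) = 49015*(-1/47633) = -49015/47633 ≈ -1.0290)
1/(n - 73584) = 1/(-49015/47633 - 73584) = 1/(-3505075687/47633) = -47633/3505075687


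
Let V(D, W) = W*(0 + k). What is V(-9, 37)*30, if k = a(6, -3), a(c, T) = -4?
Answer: -4440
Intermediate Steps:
k = -4
V(D, W) = -4*W (V(D, W) = W*(0 - 4) = W*(-4) = -4*W)
V(-9, 37)*30 = -4*37*30 = -148*30 = -4440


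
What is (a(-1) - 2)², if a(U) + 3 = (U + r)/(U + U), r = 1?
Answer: 25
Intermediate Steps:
a(U) = -3 + (1 + U)/(2*U) (a(U) = -3 + (U + 1)/(U + U) = -3 + (1 + U)/((2*U)) = -3 + (1 + U)*(1/(2*U)) = -3 + (1 + U)/(2*U))
(a(-1) - 2)² = ((½)*(1 - 5*(-1))/(-1) - 2)² = ((½)*(-1)*(1 + 5) - 2)² = ((½)*(-1)*6 - 2)² = (-3 - 2)² = (-5)² = 25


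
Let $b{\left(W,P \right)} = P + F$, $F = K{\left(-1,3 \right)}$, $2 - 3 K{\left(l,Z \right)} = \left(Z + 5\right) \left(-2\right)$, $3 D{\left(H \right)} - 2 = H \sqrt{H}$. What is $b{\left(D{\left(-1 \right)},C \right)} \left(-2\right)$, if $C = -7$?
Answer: $2$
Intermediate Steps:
$D{\left(H \right)} = \frac{2}{3} + \frac{H^{\frac{3}{2}}}{3}$ ($D{\left(H \right)} = \frac{2}{3} + \frac{H \sqrt{H}}{3} = \frac{2}{3} + \frac{H^{\frac{3}{2}}}{3}$)
$K{\left(l,Z \right)} = 4 + \frac{2 Z}{3}$ ($K{\left(l,Z \right)} = \frac{2}{3} - \frac{\left(Z + 5\right) \left(-2\right)}{3} = \frac{2}{3} - \frac{\left(5 + Z\right) \left(-2\right)}{3} = \frac{2}{3} - \frac{-10 - 2 Z}{3} = \frac{2}{3} + \left(\frac{10}{3} + \frac{2 Z}{3}\right) = 4 + \frac{2 Z}{3}$)
$F = 6$ ($F = 4 + \frac{2}{3} \cdot 3 = 4 + 2 = 6$)
$b{\left(W,P \right)} = 6 + P$ ($b{\left(W,P \right)} = P + 6 = 6 + P$)
$b{\left(D{\left(-1 \right)},C \right)} \left(-2\right) = \left(6 - 7\right) \left(-2\right) = \left(-1\right) \left(-2\right) = 2$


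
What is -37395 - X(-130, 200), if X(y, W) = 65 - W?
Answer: -37260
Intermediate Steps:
-37395 - X(-130, 200) = -37395 - (65 - 1*200) = -37395 - (65 - 200) = -37395 - 1*(-135) = -37395 + 135 = -37260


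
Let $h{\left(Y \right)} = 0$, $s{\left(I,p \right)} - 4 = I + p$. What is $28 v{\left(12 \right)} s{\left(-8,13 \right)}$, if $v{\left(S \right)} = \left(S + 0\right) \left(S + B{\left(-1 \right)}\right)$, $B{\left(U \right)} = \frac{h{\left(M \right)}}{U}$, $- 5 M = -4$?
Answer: $36288$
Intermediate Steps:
$s{\left(I,p \right)} = 4 + I + p$ ($s{\left(I,p \right)} = 4 + \left(I + p\right) = 4 + I + p$)
$M = \frac{4}{5}$ ($M = \left(- \frac{1}{5}\right) \left(-4\right) = \frac{4}{5} \approx 0.8$)
$B{\left(U \right)} = 0$ ($B{\left(U \right)} = \frac{0}{U} = 0$)
$v{\left(S \right)} = S^{2}$ ($v{\left(S \right)} = \left(S + 0\right) \left(S + 0\right) = S S = S^{2}$)
$28 v{\left(12 \right)} s{\left(-8,13 \right)} = 28 \cdot 12^{2} \left(4 - 8 + 13\right) = 28 \cdot 144 \cdot 9 = 4032 \cdot 9 = 36288$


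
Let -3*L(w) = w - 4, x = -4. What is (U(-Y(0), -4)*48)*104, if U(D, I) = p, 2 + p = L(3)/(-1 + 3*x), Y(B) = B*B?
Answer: -10112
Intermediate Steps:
L(w) = 4/3 - w/3 (L(w) = -(w - 4)/3 = -(-4 + w)/3 = 4/3 - w/3)
Y(B) = B²
p = -79/39 (p = -2 + (4/3 - ⅓*3)/(-1 + 3*(-4)) = -2 + (4/3 - 1)/(-1 - 12) = -2 + (⅓)/(-13) = -2 + (⅓)*(-1/13) = -2 - 1/39 = -79/39 ≈ -2.0256)
U(D, I) = -79/39
(U(-Y(0), -4)*48)*104 = -79/39*48*104 = -1264/13*104 = -10112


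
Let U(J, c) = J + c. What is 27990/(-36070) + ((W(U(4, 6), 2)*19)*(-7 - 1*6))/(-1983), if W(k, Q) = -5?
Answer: -10005062/7152681 ≈ -1.3988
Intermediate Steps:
27990/(-36070) + ((W(U(4, 6), 2)*19)*(-7 - 1*6))/(-1983) = 27990/(-36070) + ((-5*19)*(-7 - 1*6))/(-1983) = 27990*(-1/36070) - 95*(-7 - 6)*(-1/1983) = -2799/3607 - 95*(-13)*(-1/1983) = -2799/3607 + 1235*(-1/1983) = -2799/3607 - 1235/1983 = -10005062/7152681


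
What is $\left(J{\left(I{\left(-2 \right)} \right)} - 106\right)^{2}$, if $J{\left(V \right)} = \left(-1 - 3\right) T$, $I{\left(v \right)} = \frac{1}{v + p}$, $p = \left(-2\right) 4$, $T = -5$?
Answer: $7396$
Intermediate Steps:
$p = -8$
$I{\left(v \right)} = \frac{1}{-8 + v}$ ($I{\left(v \right)} = \frac{1}{v - 8} = \frac{1}{-8 + v}$)
$J{\left(V \right)} = 20$ ($J{\left(V \right)} = \left(-1 - 3\right) \left(-5\right) = \left(-4\right) \left(-5\right) = 20$)
$\left(J{\left(I{\left(-2 \right)} \right)} - 106\right)^{2} = \left(20 - 106\right)^{2} = \left(-86\right)^{2} = 7396$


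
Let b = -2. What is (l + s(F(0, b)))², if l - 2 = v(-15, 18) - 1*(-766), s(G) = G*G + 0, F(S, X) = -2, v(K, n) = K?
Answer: 573049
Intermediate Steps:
s(G) = G² (s(G) = G² + 0 = G²)
l = 753 (l = 2 + (-15 - 1*(-766)) = 2 + (-15 + 766) = 2 + 751 = 753)
(l + s(F(0, b)))² = (753 + (-2)²)² = (753 + 4)² = 757² = 573049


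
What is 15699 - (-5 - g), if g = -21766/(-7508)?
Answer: 58963699/3754 ≈ 15707.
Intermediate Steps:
g = 10883/3754 (g = -21766*(-1/7508) = 10883/3754 ≈ 2.8990)
15699 - (-5 - g) = 15699 - (-5 - 1*10883/3754) = 15699 - (-5 - 10883/3754) = 15699 - 1*(-29653/3754) = 15699 + 29653/3754 = 58963699/3754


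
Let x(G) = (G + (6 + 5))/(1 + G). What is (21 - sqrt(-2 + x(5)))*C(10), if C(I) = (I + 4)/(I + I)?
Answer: 147/10 - 7*sqrt(6)/30 ≈ 14.128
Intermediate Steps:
x(G) = (11 + G)/(1 + G) (x(G) = (G + 11)/(1 + G) = (11 + G)/(1 + G))
C(I) = (4 + I)/(2*I) (C(I) = (4 + I)/((2*I)) = (4 + I)*(1/(2*I)) = (4 + I)/(2*I))
(21 - sqrt(-2 + x(5)))*C(10) = (21 - sqrt(-2 + (11 + 5)/(1 + 5)))*((1/2)*(4 + 10)/10) = (21 - sqrt(-2 + 16/6))*((1/2)*(1/10)*14) = (21 - sqrt(-2 + (1/6)*16))*(7/10) = (21 - sqrt(-2 + 8/3))*(7/10) = (21 - sqrt(2/3))*(7/10) = (21 - sqrt(6)/3)*(7/10) = 147/10 - 7*sqrt(6)/30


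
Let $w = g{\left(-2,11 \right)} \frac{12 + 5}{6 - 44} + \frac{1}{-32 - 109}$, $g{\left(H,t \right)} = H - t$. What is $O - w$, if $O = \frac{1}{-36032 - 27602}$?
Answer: $- \frac{495121585}{85237743} \approx -5.8087$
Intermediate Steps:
$O = - \frac{1}{63634}$ ($O = \frac{1}{-63634} = - \frac{1}{63634} \approx -1.5715 \cdot 10^{-5}$)
$w = \frac{31123}{5358}$ ($w = \left(-2 - 11\right) \frac{12 + 5}{6 - 44} + \frac{1}{-32 - 109} = \left(-2 - 11\right) \frac{17}{-38} + \frac{1}{-141} = - 13 \cdot 17 \left(- \frac{1}{38}\right) - \frac{1}{141} = \left(-13\right) \left(- \frac{17}{38}\right) - \frac{1}{141} = \frac{221}{38} - \frac{1}{141} = \frac{31123}{5358} \approx 5.8087$)
$O - w = - \frac{1}{63634} - \frac{31123}{5358} = - \frac{495121585}{85237743}$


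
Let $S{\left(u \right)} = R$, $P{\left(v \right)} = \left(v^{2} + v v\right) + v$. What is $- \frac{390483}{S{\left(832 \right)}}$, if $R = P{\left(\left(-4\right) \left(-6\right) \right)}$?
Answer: $- \frac{130161}{392} \approx -332.04$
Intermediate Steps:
$P{\left(v \right)} = v + 2 v^{2}$ ($P{\left(v \right)} = \left(v^{2} + v^{2}\right) + v = 2 v^{2} + v = v + 2 v^{2}$)
$R = 1176$ ($R = \left(-4\right) \left(-6\right) \left(1 + 2 \left(\left(-4\right) \left(-6\right)\right)\right) = 24 \left(1 + 2 \cdot 24\right) = 24 \left(1 + 48\right) = 24 \cdot 49 = 1176$)
$S{\left(u \right)} = 1176$
$- \frac{390483}{S{\left(832 \right)}} = - \frac{390483}{1176} = \left(-390483\right) \frac{1}{1176} = - \frac{130161}{392}$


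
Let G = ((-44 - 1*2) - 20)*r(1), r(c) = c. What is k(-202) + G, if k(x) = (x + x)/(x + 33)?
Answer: -10750/169 ≈ -63.609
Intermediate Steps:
k(x) = 2*x/(33 + x) (k(x) = (2*x)/(33 + x) = 2*x/(33 + x))
G = -66 (G = ((-44 - 1*2) - 20)*1 = ((-44 - 2) - 20)*1 = (-46 - 20)*1 = -66*1 = -66)
k(-202) + G = 2*(-202)/(33 - 202) - 66 = 2*(-202)/(-169) - 66 = 2*(-202)*(-1/169) - 66 = 404/169 - 66 = -10750/169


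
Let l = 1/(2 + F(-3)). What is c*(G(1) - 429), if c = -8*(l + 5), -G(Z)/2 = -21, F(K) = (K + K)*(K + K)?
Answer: 295668/19 ≈ 15561.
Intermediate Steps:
F(K) = 4*K**2 (F(K) = (2*K)*(2*K) = 4*K**2)
G(Z) = 42 (G(Z) = -2*(-21) = 42)
l = 1/38 (l = 1/(2 + 4*(-3)**2) = 1/(2 + 4*9) = 1/(2 + 36) = 1/38 ≈ 0.026316)
c = -764/19 (c = -8*(1/38 + 5) = -8*191/38 = -764/19 ≈ -40.211)
c*(G(1) - 429) = -764*(42 - 429)/19 = -764/19*(-387) = 295668/19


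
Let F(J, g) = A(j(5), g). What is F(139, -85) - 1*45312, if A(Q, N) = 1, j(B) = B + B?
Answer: -45311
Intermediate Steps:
j(B) = 2*B
F(J, g) = 1
F(139, -85) - 1*45312 = 1 - 1*45312 = 1 - 45312 = -45311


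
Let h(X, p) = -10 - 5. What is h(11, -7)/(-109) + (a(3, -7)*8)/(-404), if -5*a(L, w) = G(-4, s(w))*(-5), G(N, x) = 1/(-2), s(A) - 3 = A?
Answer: 1624/11009 ≈ 0.14752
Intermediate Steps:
s(A) = 3 + A
G(N, x) = -1/2
h(X, p) = -15
a(L, w) = -1/2 (a(L, w) = -(-1)*(-5)/10 = -1/5*5/2 = -1/2)
h(11, -7)/(-109) + (a(3, -7)*8)/(-404) = -15/(-109) - 1/2*8/(-404) = -15*(-1/109) - 4*(-1/404) = 15/109 + 1/101 = 1624/11009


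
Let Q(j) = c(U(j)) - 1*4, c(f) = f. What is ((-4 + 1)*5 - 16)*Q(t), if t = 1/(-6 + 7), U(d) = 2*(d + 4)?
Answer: -186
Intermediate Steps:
U(d) = 8 + 2*d (U(d) = 2*(4 + d) = 8 + 2*d)
t = 1 (t = 1/1 = 1)
Q(j) = 4 + 2*j (Q(j) = (8 + 2*j) - 1*4 = (8 + 2*j) - 4 = 4 + 2*j)
((-4 + 1)*5 - 16)*Q(t) = ((-4 + 1)*5 - 16)*(4 + 2*1) = (-3*5 - 16)*(4 + 2) = (-15 - 16)*6 = -31*6 = -186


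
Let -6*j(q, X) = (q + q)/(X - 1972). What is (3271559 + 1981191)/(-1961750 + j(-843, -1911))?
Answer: -20396428250/7617475531 ≈ -2.6776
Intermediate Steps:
j(q, X) = -q/(3*(-1972 + X)) (j(q, X) = -(q + q)/(6*(X - 1972)) = -2*q/(6*(-1972 + X)) = -q/(3*(-1972 + X)))
(3271559 + 1981191)/(-1961750 + j(-843, -1911)) = (3271559 + 1981191)/(-1961750 - 1*(-843)/(-5916 + 3*(-1911))) = 5252750/(-1961750 - 1*(-843)/(-5916 - 5733)) = 5252750/(-1961750 - 1*(-843)/(-11649)) = 5252750/(-1961750 - 1*(-843)*(-1/11649)) = 5252750/(-1961750 - 281/3883) = 5252750/(-7617475531/3883) = 5252750*(-3883/7617475531) = -20396428250/7617475531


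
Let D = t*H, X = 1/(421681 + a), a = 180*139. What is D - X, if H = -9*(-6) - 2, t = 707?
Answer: 16422515563/446701 ≈ 36764.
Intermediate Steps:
a = 25020
H = 52 (H = 54 - 2 = 52)
X = 1/446701 (X = 1/(421681 + 25020) = 1/446701 ≈ 2.2386e-6)
D = 36764 (D = 707*52 = 36764)
D - X = 36764 - 1*1/446701 = 36764 - 1/446701 = 16422515563/446701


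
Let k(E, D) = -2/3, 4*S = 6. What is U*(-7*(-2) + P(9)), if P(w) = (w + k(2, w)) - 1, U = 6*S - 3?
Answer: 128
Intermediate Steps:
S = 3/2 (S = (¼)*6 = 3/2 ≈ 1.5000)
k(E, D) = -⅔ (k(E, D) = -2*⅓ = -⅔)
U = 6 (U = 6*(3/2) - 3 = 9 - 3 = 6)
P(w) = -5/3 + w (P(w) = (w - ⅔) - 1 = (-⅔ + w) - 1 = -5/3 + w)
U*(-7*(-2) + P(9)) = 6*(-7*(-2) + (-5/3 + 9)) = 6*(14 + 22/3) = 6*(64/3) = 128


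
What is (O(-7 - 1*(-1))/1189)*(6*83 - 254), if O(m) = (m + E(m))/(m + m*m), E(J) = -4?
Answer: -244/3567 ≈ -0.068405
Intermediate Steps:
O(m) = (-4 + m)/(m + m²) (O(m) = (m - 4)/(m + m*m) = (-4 + m)/(m + m²))
(O(-7 - 1*(-1))/1189)*(6*83 - 254) = (((-4 + (-7 - 1*(-1)))/((-7 - 1*(-1))*(1 + (-7 - 1*(-1)))))/1189)*(6*83 - 254) = (((-4 + (-7 + 1))/((-7 + 1)*(1 + (-7 + 1))))*(1/1189))*(498 - 254) = (((-4 - 6)/((-6)*(1 - 6)))*(1/1189))*244 = (-⅙*(-10)/(-5)*(1/1189))*244 = (-⅙*(-⅕)*(-10)*(1/1189))*244 = -⅓*1/1189*244 = -1/3567*244 = -244/3567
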